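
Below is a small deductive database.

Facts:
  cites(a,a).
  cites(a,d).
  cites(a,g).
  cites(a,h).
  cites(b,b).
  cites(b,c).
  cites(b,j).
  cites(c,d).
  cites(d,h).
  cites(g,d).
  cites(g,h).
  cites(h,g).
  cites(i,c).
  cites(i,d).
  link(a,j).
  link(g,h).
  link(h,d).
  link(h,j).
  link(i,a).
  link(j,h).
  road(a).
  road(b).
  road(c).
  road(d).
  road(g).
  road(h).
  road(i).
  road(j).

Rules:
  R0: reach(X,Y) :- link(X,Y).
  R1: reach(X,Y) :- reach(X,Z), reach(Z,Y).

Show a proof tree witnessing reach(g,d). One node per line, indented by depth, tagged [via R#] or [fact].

reach(g,d)  [via R1]
  reach(g,h)  [via R0]
    link(g,h)  [fact]
  reach(h,d)  [via R0]
    link(h,d)  [fact]

round 1: derive reach(a,j) via R0 from link(a,j)
round 1: derive reach(g,h) via R0 from link(g,h)
round 1: derive reach(h,d) via R0 from link(h,d)
round 1: derive reach(h,j) via R0 from link(h,j)
round 1: derive reach(i,a) via R0 from link(i,a)
round 1: derive reach(j,h) via R0 from link(j,h)
round 2: derive reach(a,h) via R1 from reach(a,j), reach(j,h)
round 2: derive reach(g,d) via R1 from reach(g,h), reach(h,d)
round 2: derive reach(g,j) via R1 from reach(g,h), reach(h,j)
round 2: derive reach(h,h) via R1 from reach(h,j), reach(j,h)
round 2: derive reach(i,j) via R1 from reach(i,a), reach(a,j)
round 2: derive reach(j,d) via R1 from reach(j,h), reach(h,d)
round 2: derive reach(j,j) via R1 from reach(j,h), reach(h,j)
round 3: derive reach(a,d) via R1 from reach(a,h), reach(h,d)
round 3: derive reach(i,d) via R1 from reach(i,j), reach(j,d)
round 3: derive reach(i,h) via R1 from reach(i,a), reach(a,h)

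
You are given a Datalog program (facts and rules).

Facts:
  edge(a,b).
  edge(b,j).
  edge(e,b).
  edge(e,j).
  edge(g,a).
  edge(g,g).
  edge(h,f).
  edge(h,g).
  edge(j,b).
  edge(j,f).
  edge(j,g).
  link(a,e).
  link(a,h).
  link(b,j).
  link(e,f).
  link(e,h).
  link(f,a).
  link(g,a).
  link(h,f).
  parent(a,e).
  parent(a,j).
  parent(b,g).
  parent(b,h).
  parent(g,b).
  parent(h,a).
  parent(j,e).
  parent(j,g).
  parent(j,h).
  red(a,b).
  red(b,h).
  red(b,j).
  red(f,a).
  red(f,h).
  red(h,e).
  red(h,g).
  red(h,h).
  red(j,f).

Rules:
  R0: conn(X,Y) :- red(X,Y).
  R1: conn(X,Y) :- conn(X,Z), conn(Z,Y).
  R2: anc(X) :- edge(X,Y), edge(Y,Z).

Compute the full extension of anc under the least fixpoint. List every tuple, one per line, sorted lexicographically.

round 1: derive anc(a) via R2 from edge(a,b), edge(b,j)
round 1: derive anc(b) via R2 from edge(b,j), edge(j,b)
round 1: derive anc(e) via R2 from edge(e,b), edge(b,j)
round 1: derive anc(g) via R2 from edge(g,a), edge(a,b)
round 1: derive anc(h) via R2 from edge(h,g), edge(g,a)
round 1: derive anc(j) via R2 from edge(j,b), edge(b,j)

anc(a)
anc(b)
anc(e)
anc(g)
anc(h)
anc(j)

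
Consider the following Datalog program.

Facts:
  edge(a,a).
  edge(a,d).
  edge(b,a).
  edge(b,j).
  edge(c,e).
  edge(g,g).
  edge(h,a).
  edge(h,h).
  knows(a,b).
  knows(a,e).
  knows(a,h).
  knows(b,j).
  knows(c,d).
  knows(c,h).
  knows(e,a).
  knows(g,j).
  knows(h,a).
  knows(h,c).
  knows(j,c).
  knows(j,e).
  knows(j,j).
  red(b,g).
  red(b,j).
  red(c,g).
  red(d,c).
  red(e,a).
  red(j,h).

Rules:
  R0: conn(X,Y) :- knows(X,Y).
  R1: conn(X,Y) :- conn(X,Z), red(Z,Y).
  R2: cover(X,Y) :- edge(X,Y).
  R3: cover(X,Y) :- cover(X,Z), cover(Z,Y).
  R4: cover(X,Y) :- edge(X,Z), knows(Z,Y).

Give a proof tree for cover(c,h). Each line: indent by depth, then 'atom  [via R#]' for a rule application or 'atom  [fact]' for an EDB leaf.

cover(c,h)  [via R3]
  cover(c,a)  [via R4]
    edge(c,e)  [fact]
    knows(e,a)  [fact]
  cover(a,h)  [via R4]
    edge(a,a)  [fact]
    knows(a,h)  [fact]

round 1: derive cover(a,a) via R2 from edge(a,a)
round 1: derive cover(a,d) via R2 from edge(a,d)
round 1: derive cover(b,a) via R2 from edge(b,a)
round 1: derive cover(b,j) via R2 from edge(b,j)
round 1: derive cover(c,e) via R2 from edge(c,e)
round 1: derive cover(g,g) via R2 from edge(g,g)
round 1: derive cover(h,a) via R2 from edge(h,a)
round 1: derive cover(h,h) via R2 from edge(h,h)
round 1: derive cover(a,b) via R4 from edge(a,a), knows(a,b)
round 1: derive cover(a,e) via R4 from edge(a,a), knows(a,e)
round 1: derive cover(a,h) via R4 from edge(a,a), knows(a,h)
round 1: derive cover(b,b) via R4 from edge(b,a), knows(a,b)
round 1: derive cover(b,c) via R4 from edge(b,j), knows(j,c)
round 1: derive cover(b,e) via R4 from edge(b,a), knows(a,e)
round 1: derive cover(b,h) via R4 from edge(b,a), knows(a,h)
round 1: derive cover(c,a) via R4 from edge(c,e), knows(e,a)
round 1: derive cover(g,j) via R4 from edge(g,g), knows(g,j)
round 1: derive cover(h,b) via R4 from edge(h,a), knows(a,b)
round 1: derive cover(h,c) via R4 from edge(h,h), knows(h,c)
round 1: derive cover(h,e) via R4 from edge(h,a), knows(a,e)
round 2: derive cover(a,c) via R3 from cover(a,b), cover(b,c)
round 2: derive cover(a,j) via R3 from cover(a,b), cover(b,j)
round 2: derive cover(b,d) via R3 from cover(b,a), cover(a,d)
round 2: derive cover(c,b) via R3 from cover(c,a), cover(a,b)
round 2: derive cover(c,d) via R3 from cover(c,a), cover(a,d)
round 2: derive cover(c,h) via R3 from cover(c,a), cover(a,h)
round 2: derive cover(h,d) via R3 from cover(h,a), cover(a,d)
round 2: derive cover(h,j) via R3 from cover(h,b), cover(b,j)
round 3: derive cover(c,c) via R3 from cover(c,a), cover(a,c)
round 3: derive cover(c,j) via R3 from cover(c,a), cover(a,j)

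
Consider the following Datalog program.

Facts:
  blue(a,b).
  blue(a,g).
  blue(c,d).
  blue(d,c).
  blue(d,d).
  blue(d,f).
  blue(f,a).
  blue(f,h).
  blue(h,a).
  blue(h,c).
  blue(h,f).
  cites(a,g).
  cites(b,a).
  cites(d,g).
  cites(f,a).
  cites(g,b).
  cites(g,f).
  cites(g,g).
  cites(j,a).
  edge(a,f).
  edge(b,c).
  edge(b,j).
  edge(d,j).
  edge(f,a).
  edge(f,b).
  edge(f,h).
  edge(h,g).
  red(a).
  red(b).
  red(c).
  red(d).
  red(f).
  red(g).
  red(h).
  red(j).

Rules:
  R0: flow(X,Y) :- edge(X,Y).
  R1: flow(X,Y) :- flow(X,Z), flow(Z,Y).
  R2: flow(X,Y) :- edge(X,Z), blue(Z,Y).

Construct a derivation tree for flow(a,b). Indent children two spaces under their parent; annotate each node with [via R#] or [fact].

flow(a,b)  [via R1]
  flow(a,f)  [via R0]
    edge(a,f)  [fact]
  flow(f,b)  [via R0]
    edge(f,b)  [fact]

round 1: derive flow(a,f) via R0 from edge(a,f)
round 1: derive flow(b,c) via R0 from edge(b,c)
round 1: derive flow(b,j) via R0 from edge(b,j)
round 1: derive flow(d,j) via R0 from edge(d,j)
round 1: derive flow(f,a) via R0 from edge(f,a)
round 1: derive flow(f,b) via R0 from edge(f,b)
round 1: derive flow(f,h) via R0 from edge(f,h)
round 1: derive flow(h,g) via R0 from edge(h,g)
round 1: derive flow(a,a) via R2 from edge(a,f), blue(f,a)
round 1: derive flow(a,h) via R2 from edge(a,f), blue(f,h)
round 1: derive flow(b,d) via R2 from edge(b,c), blue(c,d)
round 1: derive flow(f,c) via R2 from edge(f,h), blue(h,c)
round 1: derive flow(f,f) via R2 from edge(f,h), blue(h,f)
round 1: derive flow(f,g) via R2 from edge(f,a), blue(a,g)
round 2: derive flow(a,b) via R1 from flow(a,f), flow(f,b)
round 2: derive flow(a,c) via R1 from flow(a,f), flow(f,c)
round 2: derive flow(a,g) via R1 from flow(a,f), flow(f,g)
round 2: derive flow(f,d) via R1 from flow(f,b), flow(b,d)
round 2: derive flow(f,j) via R1 from flow(f,b), flow(b,j)
round 3: derive flow(a,d) via R1 from flow(a,b), flow(b,d)
round 3: derive flow(a,j) via R1 from flow(a,b), flow(b,j)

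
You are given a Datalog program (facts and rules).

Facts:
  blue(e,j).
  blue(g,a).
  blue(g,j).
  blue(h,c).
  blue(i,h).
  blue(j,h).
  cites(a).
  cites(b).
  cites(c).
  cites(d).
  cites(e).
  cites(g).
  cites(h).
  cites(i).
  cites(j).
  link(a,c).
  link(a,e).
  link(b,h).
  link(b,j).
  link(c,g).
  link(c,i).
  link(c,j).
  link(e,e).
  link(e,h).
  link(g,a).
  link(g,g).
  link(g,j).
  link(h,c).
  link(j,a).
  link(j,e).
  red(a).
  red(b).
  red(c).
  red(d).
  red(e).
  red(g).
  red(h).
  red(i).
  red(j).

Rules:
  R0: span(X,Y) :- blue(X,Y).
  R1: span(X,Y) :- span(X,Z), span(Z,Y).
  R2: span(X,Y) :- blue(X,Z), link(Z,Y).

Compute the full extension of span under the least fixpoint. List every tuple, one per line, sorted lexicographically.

span(e,a)
span(e,c)
span(e,e)
span(e,g)
span(e,h)
span(e,i)
span(e,j)
span(g,a)
span(g,c)
span(g,e)
span(g,g)
span(g,h)
span(g,i)
span(g,j)
span(h,a)
span(h,c)
span(h,e)
span(h,g)
span(h,h)
span(h,i)
span(h,j)
span(i,a)
span(i,c)
span(i,e)
span(i,g)
span(i,h)
span(i,i)
span(i,j)
span(j,a)
span(j,c)
span(j,e)
span(j,g)
span(j,h)
span(j,i)
span(j,j)

round 1: derive span(e,j) via R0 from blue(e,j)
round 1: derive span(g,a) via R0 from blue(g,a)
round 1: derive span(g,j) via R0 from blue(g,j)
round 1: derive span(h,c) via R0 from blue(h,c)
round 1: derive span(i,h) via R0 from blue(i,h)
round 1: derive span(j,h) via R0 from blue(j,h)
round 1: derive span(e,a) via R2 from blue(e,j), link(j,a)
round 1: derive span(e,e) via R2 from blue(e,j), link(j,e)
round 1: derive span(g,c) via R2 from blue(g,a), link(a,c)
round 1: derive span(g,e) via R2 from blue(g,a), link(a,e)
round 1: derive span(h,g) via R2 from blue(h,c), link(c,g)
round 1: derive span(h,i) via R2 from blue(h,c), link(c,i)
round 1: derive span(h,j) via R2 from blue(h,c), link(c,j)
round 1: derive span(i,c) via R2 from blue(i,h), link(h,c)
round 1: derive span(j,c) via R2 from blue(j,h), link(h,c)
round 2: derive span(e,c) via R1 from span(e,j), span(j,c)
round 2: derive span(e,h) via R1 from span(e,j), span(j,h)
round 2: derive span(g,h) via R1 from span(g,j), span(j,h)
round 2: derive span(h,a) via R1 from span(h,g), span(g,a)
round 2: derive span(h,e) via R1 from span(h,g), span(g,e)
round 2: derive span(h,h) via R1 from span(h,i), span(i,h)
round 2: derive span(i,g) via R1 from span(i,h), span(h,g)
round 2: derive span(i,i) via R1 from span(i,h), span(h,i)
round 2: derive span(i,j) via R1 from span(i,h), span(h,j)
round 2: derive span(j,g) via R1 from span(j,h), span(h,g)
round 2: derive span(j,i) via R1 from span(j,h), span(h,i)
round 2: derive span(j,j) via R1 from span(j,h), span(h,j)
round 3: derive span(e,g) via R1 from span(e,h), span(h,g)
round 3: derive span(e,i) via R1 from span(e,h), span(h,i)
round 3: derive span(g,g) via R1 from span(g,h), span(h,g)
round 3: derive span(g,i) via R1 from span(g,h), span(h,i)
round 3: derive span(i,a) via R1 from span(i,g), span(g,a)
round 3: derive span(i,e) via R1 from span(i,g), span(g,e)
round 3: derive span(j,a) via R1 from span(j,g), span(g,a)
round 3: derive span(j,e) via R1 from span(j,g), span(g,e)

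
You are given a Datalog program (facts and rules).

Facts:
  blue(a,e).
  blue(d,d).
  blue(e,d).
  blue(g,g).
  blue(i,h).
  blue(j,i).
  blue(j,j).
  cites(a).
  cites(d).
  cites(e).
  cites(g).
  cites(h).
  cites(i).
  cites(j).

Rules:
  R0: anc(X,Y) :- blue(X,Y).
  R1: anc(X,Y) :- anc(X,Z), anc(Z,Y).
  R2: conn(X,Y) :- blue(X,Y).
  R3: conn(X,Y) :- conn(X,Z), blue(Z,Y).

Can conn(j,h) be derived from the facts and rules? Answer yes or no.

yes

round 1: derive conn(a,e) via R2 from blue(a,e)
round 1: derive conn(d,d) via R2 from blue(d,d)
round 1: derive conn(e,d) via R2 from blue(e,d)
round 1: derive conn(g,g) via R2 from blue(g,g)
round 1: derive conn(i,h) via R2 from blue(i,h)
round 1: derive conn(j,i) via R2 from blue(j,i)
round 1: derive conn(j,j) via R2 from blue(j,j)
round 2: derive conn(a,d) via R3 from conn(a,e), blue(e,d)
round 2: derive conn(j,h) via R3 from conn(j,i), blue(i,h)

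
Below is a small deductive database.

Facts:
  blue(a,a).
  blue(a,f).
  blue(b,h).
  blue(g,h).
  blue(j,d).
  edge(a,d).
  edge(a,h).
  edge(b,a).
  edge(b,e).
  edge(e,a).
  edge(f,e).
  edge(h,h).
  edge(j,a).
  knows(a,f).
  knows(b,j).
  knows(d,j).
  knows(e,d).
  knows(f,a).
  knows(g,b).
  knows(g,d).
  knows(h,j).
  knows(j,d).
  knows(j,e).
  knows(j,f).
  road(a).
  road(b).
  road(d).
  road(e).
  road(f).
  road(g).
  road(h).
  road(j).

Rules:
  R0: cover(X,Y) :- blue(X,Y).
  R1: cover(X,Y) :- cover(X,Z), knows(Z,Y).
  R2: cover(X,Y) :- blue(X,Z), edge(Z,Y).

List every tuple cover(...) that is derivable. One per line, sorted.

round 1: derive cover(a,a) via R0 from blue(a,a)
round 1: derive cover(a,f) via R0 from blue(a,f)
round 1: derive cover(b,h) via R0 from blue(b,h)
round 1: derive cover(g,h) via R0 from blue(g,h)
round 1: derive cover(j,d) via R0 from blue(j,d)
round 1: derive cover(a,d) via R2 from blue(a,a), edge(a,d)
round 1: derive cover(a,e) via R2 from blue(a,f), edge(f,e)
round 1: derive cover(a,h) via R2 from blue(a,a), edge(a,h)
round 2: derive cover(a,j) via R1 from cover(a,d), knows(d,j)
round 2: derive cover(b,j) via R1 from cover(b,h), knows(h,j)
round 2: derive cover(g,j) via R1 from cover(g,h), knows(h,j)
round 2: derive cover(j,j) via R1 from cover(j,d), knows(d,j)
round 3: derive cover(b,d) via R1 from cover(b,j), knows(j,d)
round 3: derive cover(b,e) via R1 from cover(b,j), knows(j,e)
round 3: derive cover(b,f) via R1 from cover(b,j), knows(j,f)
round 3: derive cover(g,d) via R1 from cover(g,j), knows(j,d)
round 3: derive cover(g,e) via R1 from cover(g,j), knows(j,e)
round 3: derive cover(g,f) via R1 from cover(g,j), knows(j,f)
round 3: derive cover(j,e) via R1 from cover(j,j), knows(j,e)
round 3: derive cover(j,f) via R1 from cover(j,j), knows(j,f)
round 4: derive cover(b,a) via R1 from cover(b,f), knows(f,a)
round 4: derive cover(g,a) via R1 from cover(g,f), knows(f,a)
round 4: derive cover(j,a) via R1 from cover(j,f), knows(f,a)

cover(a,a)
cover(a,d)
cover(a,e)
cover(a,f)
cover(a,h)
cover(a,j)
cover(b,a)
cover(b,d)
cover(b,e)
cover(b,f)
cover(b,h)
cover(b,j)
cover(g,a)
cover(g,d)
cover(g,e)
cover(g,f)
cover(g,h)
cover(g,j)
cover(j,a)
cover(j,d)
cover(j,e)
cover(j,f)
cover(j,j)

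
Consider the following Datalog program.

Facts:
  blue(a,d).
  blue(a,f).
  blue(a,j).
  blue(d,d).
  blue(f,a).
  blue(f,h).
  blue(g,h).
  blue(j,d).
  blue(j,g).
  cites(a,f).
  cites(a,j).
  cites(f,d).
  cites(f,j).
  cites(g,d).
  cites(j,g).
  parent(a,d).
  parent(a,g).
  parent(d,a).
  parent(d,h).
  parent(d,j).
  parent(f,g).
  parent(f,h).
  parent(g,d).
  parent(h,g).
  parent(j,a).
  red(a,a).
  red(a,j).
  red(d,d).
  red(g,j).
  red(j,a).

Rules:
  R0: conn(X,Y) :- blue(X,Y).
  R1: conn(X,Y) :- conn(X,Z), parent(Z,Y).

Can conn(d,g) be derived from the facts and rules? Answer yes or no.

round 1: derive conn(a,d) via R0 from blue(a,d)
round 1: derive conn(a,f) via R0 from blue(a,f)
round 1: derive conn(a,j) via R0 from blue(a,j)
round 1: derive conn(d,d) via R0 from blue(d,d)
round 1: derive conn(f,a) via R0 from blue(f,a)
round 1: derive conn(f,h) via R0 from blue(f,h)
round 1: derive conn(g,h) via R0 from blue(g,h)
round 1: derive conn(j,d) via R0 from blue(j,d)
round 1: derive conn(j,g) via R0 from blue(j,g)
round 2: derive conn(a,a) via R1 from conn(a,d), parent(d,a)
round 2: derive conn(a,g) via R1 from conn(a,f), parent(f,g)
round 2: derive conn(a,h) via R1 from conn(a,d), parent(d,h)
round 2: derive conn(d,a) via R1 from conn(d,d), parent(d,a)
round 2: derive conn(d,h) via R1 from conn(d,d), parent(d,h)
round 2: derive conn(d,j) via R1 from conn(d,d), parent(d,j)
round 2: derive conn(f,d) via R1 from conn(f,a), parent(a,d)
round 2: derive conn(f,g) via R1 from conn(f,a), parent(a,g)
round 2: derive conn(g,g) via R1 from conn(g,h), parent(h,g)
round 2: derive conn(j,a) via R1 from conn(j,d), parent(d,a)
round 2: derive conn(j,h) via R1 from conn(j,d), parent(d,h)
round 2: derive conn(j,j) via R1 from conn(j,d), parent(d,j)
round 3: derive conn(d,g) via R1 from conn(d,a), parent(a,g)
round 3: derive conn(f,j) via R1 from conn(f,d), parent(d,j)
round 3: derive conn(g,d) via R1 from conn(g,g), parent(g,d)
round 4: derive conn(g,a) via R1 from conn(g,d), parent(d,a)
round 4: derive conn(g,j) via R1 from conn(g,d), parent(d,j)

yes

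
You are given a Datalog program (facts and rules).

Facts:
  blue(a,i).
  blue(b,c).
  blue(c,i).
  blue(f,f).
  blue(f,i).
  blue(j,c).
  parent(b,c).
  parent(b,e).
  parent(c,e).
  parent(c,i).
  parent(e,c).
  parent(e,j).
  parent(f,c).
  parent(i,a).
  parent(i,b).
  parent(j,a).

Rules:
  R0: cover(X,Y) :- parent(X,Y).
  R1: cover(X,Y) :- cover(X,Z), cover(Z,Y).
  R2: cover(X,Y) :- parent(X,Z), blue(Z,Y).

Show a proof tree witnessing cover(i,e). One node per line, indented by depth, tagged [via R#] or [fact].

round 1: derive cover(b,c) via R0 from parent(b,c)
round 1: derive cover(b,e) via R0 from parent(b,e)
round 1: derive cover(c,e) via R0 from parent(c,e)
round 1: derive cover(c,i) via R0 from parent(c,i)
round 1: derive cover(e,c) via R0 from parent(e,c)
round 1: derive cover(e,j) via R0 from parent(e,j)
round 1: derive cover(f,c) via R0 from parent(f,c)
round 1: derive cover(i,a) via R0 from parent(i,a)
round 1: derive cover(i,b) via R0 from parent(i,b)
round 1: derive cover(j,a) via R0 from parent(j,a)
round 1: derive cover(b,i) via R2 from parent(b,c), blue(c,i)
round 1: derive cover(e,i) via R2 from parent(e,c), blue(c,i)
round 1: derive cover(f,i) via R2 from parent(f,c), blue(c,i)
round 1: derive cover(i,c) via R2 from parent(i,b), blue(b,c)
round 1: derive cover(i,i) via R2 from parent(i,a), blue(a,i)
round 1: derive cover(j,i) via R2 from parent(j,a), blue(a,i)
round 2: derive cover(b,a) via R1 from cover(b,i), cover(i,a)
round 2: derive cover(b,b) via R1 from cover(b,i), cover(i,b)
round 2: derive cover(b,j) via R1 from cover(b,e), cover(e,j)
round 2: derive cover(c,a) via R1 from cover(c,i), cover(i,a)
round 2: derive cover(c,b) via R1 from cover(c,i), cover(i,b)
round 2: derive cover(c,c) via R1 from cover(c,e), cover(e,c)
round 2: derive cover(c,j) via R1 from cover(c,e), cover(e,j)
round 2: derive cover(e,a) via R1 from cover(e,i), cover(i,a)
round 2: derive cover(e,b) via R1 from cover(e,i), cover(i,b)
round 2: derive cover(e,e) via R1 from cover(e,c), cover(c,e)
round 2: derive cover(f,a) via R1 from cover(f,i), cover(i,a)
round 2: derive cover(f,b) via R1 from cover(f,i), cover(i,b)
round 2: derive cover(f,e) via R1 from cover(f,c), cover(c,e)
round 2: derive cover(i,e) via R1 from cover(i,b), cover(b,e)
round 2: derive cover(j,b) via R1 from cover(j,i), cover(i,b)
round 2: derive cover(j,c) via R1 from cover(j,i), cover(i,c)
round 3: derive cover(f,j) via R1 from cover(f,b), cover(b,j)
round 3: derive cover(i,j) via R1 from cover(i,b), cover(b,j)
round 3: derive cover(j,e) via R1 from cover(j,b), cover(b,e)
round 3: derive cover(j,j) via R1 from cover(j,b), cover(b,j)

cover(i,e)  [via R1]
  cover(i,b)  [via R0]
    parent(i,b)  [fact]
  cover(b,e)  [via R0]
    parent(b,e)  [fact]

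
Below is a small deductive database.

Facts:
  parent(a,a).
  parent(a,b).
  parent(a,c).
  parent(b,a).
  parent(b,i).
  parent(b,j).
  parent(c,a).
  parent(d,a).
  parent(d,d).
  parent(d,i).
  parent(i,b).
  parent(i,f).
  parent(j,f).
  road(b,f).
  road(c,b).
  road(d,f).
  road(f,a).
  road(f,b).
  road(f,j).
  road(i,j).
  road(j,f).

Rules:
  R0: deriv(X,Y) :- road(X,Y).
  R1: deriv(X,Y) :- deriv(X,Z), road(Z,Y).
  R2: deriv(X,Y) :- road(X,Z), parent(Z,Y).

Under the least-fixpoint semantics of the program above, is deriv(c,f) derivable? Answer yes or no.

yes

round 1: derive deriv(b,f) via R0 from road(b,f)
round 1: derive deriv(c,b) via R0 from road(c,b)
round 1: derive deriv(d,f) via R0 from road(d,f)
round 1: derive deriv(f,a) via R0 from road(f,a)
round 1: derive deriv(f,b) via R0 from road(f,b)
round 1: derive deriv(f,j) via R0 from road(f,j)
round 1: derive deriv(i,j) via R0 from road(i,j)
round 1: derive deriv(j,f) via R0 from road(j,f)
round 1: derive deriv(c,a) via R2 from road(c,b), parent(b,a)
round 1: derive deriv(c,i) via R2 from road(c,b), parent(b,i)
round 1: derive deriv(c,j) via R2 from road(c,b), parent(b,j)
round 1: derive deriv(f,c) via R2 from road(f,a), parent(a,c)
round 1: derive deriv(f,f) via R2 from road(f,j), parent(j,f)
round 1: derive deriv(f,i) via R2 from road(f,b), parent(b,i)
round 1: derive deriv(i,f) via R2 from road(i,j), parent(j,f)
round 2: derive deriv(b,a) via R1 from deriv(b,f), road(f,a)
round 2: derive deriv(b,b) via R1 from deriv(b,f), road(f,b)
round 2: derive deriv(b,j) via R1 from deriv(b,f), road(f,j)
round 2: derive deriv(c,f) via R1 from deriv(c,b), road(b,f)
round 2: derive deriv(d,a) via R1 from deriv(d,f), road(f,a)
round 2: derive deriv(d,b) via R1 from deriv(d,f), road(f,b)
round 2: derive deriv(d,j) via R1 from deriv(d,f), road(f,j)
round 2: derive deriv(i,a) via R1 from deriv(i,f), road(f,a)
round 2: derive deriv(i,b) via R1 from deriv(i,f), road(f,b)
round 2: derive deriv(j,a) via R1 from deriv(j,f), road(f,a)
round 2: derive deriv(j,b) via R1 from deriv(j,f), road(f,b)
round 2: derive deriv(j,j) via R1 from deriv(j,f), road(f,j)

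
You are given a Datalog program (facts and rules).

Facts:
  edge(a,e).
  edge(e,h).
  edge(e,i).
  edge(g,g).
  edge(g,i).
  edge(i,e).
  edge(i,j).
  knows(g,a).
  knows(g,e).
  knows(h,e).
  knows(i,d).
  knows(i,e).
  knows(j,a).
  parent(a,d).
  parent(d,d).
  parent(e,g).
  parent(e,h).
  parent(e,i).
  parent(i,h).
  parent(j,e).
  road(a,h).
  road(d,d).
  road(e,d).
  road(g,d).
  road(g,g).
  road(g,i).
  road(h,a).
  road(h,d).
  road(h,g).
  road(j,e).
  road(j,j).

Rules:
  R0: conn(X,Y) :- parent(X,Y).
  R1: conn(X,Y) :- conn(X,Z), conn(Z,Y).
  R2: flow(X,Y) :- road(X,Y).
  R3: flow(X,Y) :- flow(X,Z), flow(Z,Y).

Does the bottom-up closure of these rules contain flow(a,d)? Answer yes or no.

round 1: derive flow(a,h) via R2 from road(a,h)
round 1: derive flow(d,d) via R2 from road(d,d)
round 1: derive flow(e,d) via R2 from road(e,d)
round 1: derive flow(g,d) via R2 from road(g,d)
round 1: derive flow(g,g) via R2 from road(g,g)
round 1: derive flow(g,i) via R2 from road(g,i)
round 1: derive flow(h,a) via R2 from road(h,a)
round 1: derive flow(h,d) via R2 from road(h,d)
round 1: derive flow(h,g) via R2 from road(h,g)
round 1: derive flow(j,e) via R2 from road(j,e)
round 1: derive flow(j,j) via R2 from road(j,j)
round 2: derive flow(a,a) via R3 from flow(a,h), flow(h,a)
round 2: derive flow(a,d) via R3 from flow(a,h), flow(h,d)
round 2: derive flow(a,g) via R3 from flow(a,h), flow(h,g)
round 2: derive flow(h,h) via R3 from flow(h,a), flow(a,h)
round 2: derive flow(h,i) via R3 from flow(h,g), flow(g,i)
round 2: derive flow(j,d) via R3 from flow(j,e), flow(e,d)
round 3: derive flow(a,i) via R3 from flow(a,g), flow(g,i)

yes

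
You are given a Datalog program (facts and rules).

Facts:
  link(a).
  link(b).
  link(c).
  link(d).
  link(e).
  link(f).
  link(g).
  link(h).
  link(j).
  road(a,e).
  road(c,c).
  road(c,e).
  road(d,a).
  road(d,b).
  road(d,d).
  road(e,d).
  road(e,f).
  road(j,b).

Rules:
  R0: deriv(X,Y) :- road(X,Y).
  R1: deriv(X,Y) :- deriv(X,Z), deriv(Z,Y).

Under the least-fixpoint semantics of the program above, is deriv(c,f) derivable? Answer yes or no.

round 1: derive deriv(a,e) via R0 from road(a,e)
round 1: derive deriv(c,c) via R0 from road(c,c)
round 1: derive deriv(c,e) via R0 from road(c,e)
round 1: derive deriv(d,a) via R0 from road(d,a)
round 1: derive deriv(d,b) via R0 from road(d,b)
round 1: derive deriv(d,d) via R0 from road(d,d)
round 1: derive deriv(e,d) via R0 from road(e,d)
round 1: derive deriv(e,f) via R0 from road(e,f)
round 1: derive deriv(j,b) via R0 from road(j,b)
round 2: derive deriv(a,d) via R1 from deriv(a,e), deriv(e,d)
round 2: derive deriv(a,f) via R1 from deriv(a,e), deriv(e,f)
round 2: derive deriv(c,d) via R1 from deriv(c,e), deriv(e,d)
round 2: derive deriv(c,f) via R1 from deriv(c,e), deriv(e,f)
round 2: derive deriv(d,e) via R1 from deriv(d,a), deriv(a,e)
round 2: derive deriv(e,a) via R1 from deriv(e,d), deriv(d,a)
round 2: derive deriv(e,b) via R1 from deriv(e,d), deriv(d,b)
round 3: derive deriv(a,a) via R1 from deriv(a,d), deriv(d,a)
round 3: derive deriv(a,b) via R1 from deriv(a,d), deriv(d,b)
round 3: derive deriv(c,a) via R1 from deriv(c,d), deriv(d,a)
round 3: derive deriv(c,b) via R1 from deriv(c,d), deriv(d,b)
round 3: derive deriv(d,f) via R1 from deriv(d,a), deriv(a,f)
round 3: derive deriv(e,e) via R1 from deriv(e,a), deriv(a,e)

yes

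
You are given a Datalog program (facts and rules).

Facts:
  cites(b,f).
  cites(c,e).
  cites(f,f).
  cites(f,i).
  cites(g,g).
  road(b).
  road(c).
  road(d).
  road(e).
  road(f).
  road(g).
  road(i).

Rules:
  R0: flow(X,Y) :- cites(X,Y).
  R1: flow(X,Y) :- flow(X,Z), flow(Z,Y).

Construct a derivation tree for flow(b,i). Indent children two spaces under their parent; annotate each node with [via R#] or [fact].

flow(b,i)  [via R1]
  flow(b,f)  [via R0]
    cites(b,f)  [fact]
  flow(f,i)  [via R0]
    cites(f,i)  [fact]

round 1: derive flow(b,f) via R0 from cites(b,f)
round 1: derive flow(c,e) via R0 from cites(c,e)
round 1: derive flow(f,f) via R0 from cites(f,f)
round 1: derive flow(f,i) via R0 from cites(f,i)
round 1: derive flow(g,g) via R0 from cites(g,g)
round 2: derive flow(b,i) via R1 from flow(b,f), flow(f,i)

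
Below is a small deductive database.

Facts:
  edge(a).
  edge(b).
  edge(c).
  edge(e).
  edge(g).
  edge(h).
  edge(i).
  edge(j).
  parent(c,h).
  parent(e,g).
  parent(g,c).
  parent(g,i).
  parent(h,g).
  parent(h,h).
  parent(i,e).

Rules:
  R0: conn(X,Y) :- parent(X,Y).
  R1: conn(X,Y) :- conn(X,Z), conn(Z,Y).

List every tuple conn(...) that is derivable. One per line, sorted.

conn(c,c)
conn(c,e)
conn(c,g)
conn(c,h)
conn(c,i)
conn(e,c)
conn(e,e)
conn(e,g)
conn(e,h)
conn(e,i)
conn(g,c)
conn(g,e)
conn(g,g)
conn(g,h)
conn(g,i)
conn(h,c)
conn(h,e)
conn(h,g)
conn(h,h)
conn(h,i)
conn(i,c)
conn(i,e)
conn(i,g)
conn(i,h)
conn(i,i)

round 1: derive conn(c,h) via R0 from parent(c,h)
round 1: derive conn(e,g) via R0 from parent(e,g)
round 1: derive conn(g,c) via R0 from parent(g,c)
round 1: derive conn(g,i) via R0 from parent(g,i)
round 1: derive conn(h,g) via R0 from parent(h,g)
round 1: derive conn(h,h) via R0 from parent(h,h)
round 1: derive conn(i,e) via R0 from parent(i,e)
round 2: derive conn(c,g) via R1 from conn(c,h), conn(h,g)
round 2: derive conn(e,c) via R1 from conn(e,g), conn(g,c)
round 2: derive conn(e,i) via R1 from conn(e,g), conn(g,i)
round 2: derive conn(g,e) via R1 from conn(g,i), conn(i,e)
round 2: derive conn(g,h) via R1 from conn(g,c), conn(c,h)
round 2: derive conn(h,c) via R1 from conn(h,g), conn(g,c)
round 2: derive conn(h,i) via R1 from conn(h,g), conn(g,i)
round 2: derive conn(i,g) via R1 from conn(i,e), conn(e,g)
round 3: derive conn(c,c) via R1 from conn(c,g), conn(g,c)
round 3: derive conn(c,e) via R1 from conn(c,g), conn(g,e)
round 3: derive conn(c,i) via R1 from conn(c,g), conn(g,i)
round 3: derive conn(e,e) via R1 from conn(e,g), conn(g,e)
round 3: derive conn(e,h) via R1 from conn(e,c), conn(c,h)
round 3: derive conn(g,g) via R1 from conn(g,c), conn(c,g)
round 3: derive conn(h,e) via R1 from conn(h,g), conn(g,e)
round 3: derive conn(i,c) via R1 from conn(i,e), conn(e,c)
round 3: derive conn(i,h) via R1 from conn(i,g), conn(g,h)
round 3: derive conn(i,i) via R1 from conn(i,e), conn(e,i)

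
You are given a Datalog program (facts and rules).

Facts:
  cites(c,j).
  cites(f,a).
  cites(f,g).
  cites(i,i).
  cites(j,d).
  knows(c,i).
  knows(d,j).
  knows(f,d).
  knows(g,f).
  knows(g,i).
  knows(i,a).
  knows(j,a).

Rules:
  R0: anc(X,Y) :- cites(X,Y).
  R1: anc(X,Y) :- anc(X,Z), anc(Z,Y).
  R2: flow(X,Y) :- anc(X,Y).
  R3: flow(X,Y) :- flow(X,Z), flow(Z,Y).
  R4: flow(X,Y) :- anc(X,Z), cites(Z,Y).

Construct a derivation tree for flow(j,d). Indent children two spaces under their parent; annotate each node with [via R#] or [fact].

round 1: derive anc(c,j) via R0 from cites(c,j)
round 1: derive anc(f,a) via R0 from cites(f,a)
round 1: derive anc(f,g) via R0 from cites(f,g)
round 1: derive anc(i,i) via R0 from cites(i,i)
round 1: derive anc(j,d) via R0 from cites(j,d)
round 2: derive anc(c,d) via R1 from anc(c,j), anc(j,d)
round 2: derive flow(c,j) via R2 from anc(c,j)
round 2: derive flow(f,a) via R2 from anc(f,a)
round 2: derive flow(f,g) via R2 from anc(f,g)
round 2: derive flow(i,i) via R2 from anc(i,i)
round 2: derive flow(j,d) via R2 from anc(j,d)
round 2: derive flow(c,d) via R4 from anc(c,j), cites(j,d)

flow(j,d)  [via R2]
  anc(j,d)  [via R0]
    cites(j,d)  [fact]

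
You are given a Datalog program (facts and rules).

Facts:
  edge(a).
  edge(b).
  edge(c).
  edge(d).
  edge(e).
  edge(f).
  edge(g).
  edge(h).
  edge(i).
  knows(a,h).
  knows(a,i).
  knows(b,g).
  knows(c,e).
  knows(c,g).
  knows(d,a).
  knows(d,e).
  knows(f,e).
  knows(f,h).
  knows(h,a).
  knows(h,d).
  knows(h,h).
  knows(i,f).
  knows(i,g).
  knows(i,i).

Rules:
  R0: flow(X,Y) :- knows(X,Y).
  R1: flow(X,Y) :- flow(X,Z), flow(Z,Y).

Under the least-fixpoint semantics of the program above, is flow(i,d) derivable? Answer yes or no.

yes

round 1: derive flow(a,h) via R0 from knows(a,h)
round 1: derive flow(a,i) via R0 from knows(a,i)
round 1: derive flow(b,g) via R0 from knows(b,g)
round 1: derive flow(c,e) via R0 from knows(c,e)
round 1: derive flow(c,g) via R0 from knows(c,g)
round 1: derive flow(d,a) via R0 from knows(d,a)
round 1: derive flow(d,e) via R0 from knows(d,e)
round 1: derive flow(f,e) via R0 from knows(f,e)
round 1: derive flow(f,h) via R0 from knows(f,h)
round 1: derive flow(h,a) via R0 from knows(h,a)
round 1: derive flow(h,d) via R0 from knows(h,d)
round 1: derive flow(h,h) via R0 from knows(h,h)
round 1: derive flow(i,f) via R0 from knows(i,f)
round 1: derive flow(i,g) via R0 from knows(i,g)
round 1: derive flow(i,i) via R0 from knows(i,i)
round 2: derive flow(a,a) via R1 from flow(a,h), flow(h,a)
round 2: derive flow(a,d) via R1 from flow(a,h), flow(h,d)
round 2: derive flow(a,f) via R1 from flow(a,i), flow(i,f)
round 2: derive flow(a,g) via R1 from flow(a,i), flow(i,g)
round 2: derive flow(d,h) via R1 from flow(d,a), flow(a,h)
round 2: derive flow(d,i) via R1 from flow(d,a), flow(a,i)
round 2: derive flow(f,a) via R1 from flow(f,h), flow(h,a)
round 2: derive flow(f,d) via R1 from flow(f,h), flow(h,d)
round 2: derive flow(h,e) via R1 from flow(h,d), flow(d,e)
round 2: derive flow(h,i) via R1 from flow(h,a), flow(a,i)
round 2: derive flow(i,e) via R1 from flow(i,f), flow(f,e)
round 2: derive flow(i,h) via R1 from flow(i,f), flow(f,h)
round 3: derive flow(a,e) via R1 from flow(a,d), flow(d,e)
round 3: derive flow(d,d) via R1 from flow(d,a), flow(a,d)
round 3: derive flow(d,f) via R1 from flow(d,a), flow(a,f)
round 3: derive flow(d,g) via R1 from flow(d,a), flow(a,g)
round 3: derive flow(f,f) via R1 from flow(f,a), flow(a,f)
round 3: derive flow(f,g) via R1 from flow(f,a), flow(a,g)
round 3: derive flow(f,i) via R1 from flow(f,a), flow(a,i)
round 3: derive flow(h,f) via R1 from flow(h,a), flow(a,f)
round 3: derive flow(h,g) via R1 from flow(h,a), flow(a,g)
round 3: derive flow(i,a) via R1 from flow(i,f), flow(f,a)
round 3: derive flow(i,d) via R1 from flow(i,f), flow(f,d)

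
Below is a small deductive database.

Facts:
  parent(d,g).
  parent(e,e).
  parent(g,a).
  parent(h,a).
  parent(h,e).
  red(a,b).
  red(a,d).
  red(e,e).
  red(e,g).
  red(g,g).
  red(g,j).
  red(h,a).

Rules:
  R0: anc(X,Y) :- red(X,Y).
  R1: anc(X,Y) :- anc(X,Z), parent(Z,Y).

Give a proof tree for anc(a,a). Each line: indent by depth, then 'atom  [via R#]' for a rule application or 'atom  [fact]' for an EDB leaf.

anc(a,a)  [via R1]
  anc(a,g)  [via R1]
    anc(a,d)  [via R0]
      red(a,d)  [fact]
    parent(d,g)  [fact]
  parent(g,a)  [fact]

round 1: derive anc(a,b) via R0 from red(a,b)
round 1: derive anc(a,d) via R0 from red(a,d)
round 1: derive anc(e,e) via R0 from red(e,e)
round 1: derive anc(e,g) via R0 from red(e,g)
round 1: derive anc(g,g) via R0 from red(g,g)
round 1: derive anc(g,j) via R0 from red(g,j)
round 1: derive anc(h,a) via R0 from red(h,a)
round 2: derive anc(a,g) via R1 from anc(a,d), parent(d,g)
round 2: derive anc(e,a) via R1 from anc(e,g), parent(g,a)
round 2: derive anc(g,a) via R1 from anc(g,g), parent(g,a)
round 3: derive anc(a,a) via R1 from anc(a,g), parent(g,a)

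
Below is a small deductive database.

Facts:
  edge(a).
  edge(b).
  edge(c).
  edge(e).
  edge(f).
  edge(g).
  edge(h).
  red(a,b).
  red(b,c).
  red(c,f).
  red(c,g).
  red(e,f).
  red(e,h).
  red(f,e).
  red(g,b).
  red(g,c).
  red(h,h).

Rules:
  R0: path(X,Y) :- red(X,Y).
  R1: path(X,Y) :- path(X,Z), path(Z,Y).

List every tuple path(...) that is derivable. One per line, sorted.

path(a,b)
path(a,c)
path(a,e)
path(a,f)
path(a,g)
path(a,h)
path(b,b)
path(b,c)
path(b,e)
path(b,f)
path(b,g)
path(b,h)
path(c,b)
path(c,c)
path(c,e)
path(c,f)
path(c,g)
path(c,h)
path(e,e)
path(e,f)
path(e,h)
path(f,e)
path(f,f)
path(f,h)
path(g,b)
path(g,c)
path(g,e)
path(g,f)
path(g,g)
path(g,h)
path(h,h)

round 1: derive path(a,b) via R0 from red(a,b)
round 1: derive path(b,c) via R0 from red(b,c)
round 1: derive path(c,f) via R0 from red(c,f)
round 1: derive path(c,g) via R0 from red(c,g)
round 1: derive path(e,f) via R0 from red(e,f)
round 1: derive path(e,h) via R0 from red(e,h)
round 1: derive path(f,e) via R0 from red(f,e)
round 1: derive path(g,b) via R0 from red(g,b)
round 1: derive path(g,c) via R0 from red(g,c)
round 1: derive path(h,h) via R0 from red(h,h)
round 2: derive path(a,c) via R1 from path(a,b), path(b,c)
round 2: derive path(b,f) via R1 from path(b,c), path(c,f)
round 2: derive path(b,g) via R1 from path(b,c), path(c,g)
round 2: derive path(c,b) via R1 from path(c,g), path(g,b)
round 2: derive path(c,c) via R1 from path(c,g), path(g,c)
round 2: derive path(c,e) via R1 from path(c,f), path(f,e)
round 2: derive path(e,e) via R1 from path(e,f), path(f,e)
round 2: derive path(f,f) via R1 from path(f,e), path(e,f)
round 2: derive path(f,h) via R1 from path(f,e), path(e,h)
round 2: derive path(g,f) via R1 from path(g,c), path(c,f)
round 2: derive path(g,g) via R1 from path(g,c), path(c,g)
round 3: derive path(a,e) via R1 from path(a,c), path(c,e)
round 3: derive path(a,f) via R1 from path(a,b), path(b,f)
round 3: derive path(a,g) via R1 from path(a,b), path(b,g)
round 3: derive path(b,b) via R1 from path(b,c), path(c,b)
round 3: derive path(b,e) via R1 from path(b,c), path(c,e)
round 3: derive path(b,h) via R1 from path(b,f), path(f,h)
round 3: derive path(c,h) via R1 from path(c,e), path(e,h)
round 3: derive path(g,e) via R1 from path(g,c), path(c,e)
round 3: derive path(g,h) via R1 from path(g,f), path(f,h)
round 4: derive path(a,h) via R1 from path(a,b), path(b,h)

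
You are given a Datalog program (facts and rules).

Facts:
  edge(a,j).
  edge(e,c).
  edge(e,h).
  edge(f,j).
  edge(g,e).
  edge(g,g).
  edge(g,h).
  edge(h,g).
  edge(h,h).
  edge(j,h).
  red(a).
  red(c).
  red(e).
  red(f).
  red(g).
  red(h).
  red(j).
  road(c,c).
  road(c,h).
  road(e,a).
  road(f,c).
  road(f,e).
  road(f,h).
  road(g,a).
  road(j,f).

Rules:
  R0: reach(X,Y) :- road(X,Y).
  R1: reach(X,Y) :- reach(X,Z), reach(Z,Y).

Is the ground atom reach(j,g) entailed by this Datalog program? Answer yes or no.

no

round 1: derive reach(c,c) via R0 from road(c,c)
round 1: derive reach(c,h) via R0 from road(c,h)
round 1: derive reach(e,a) via R0 from road(e,a)
round 1: derive reach(f,c) via R0 from road(f,c)
round 1: derive reach(f,e) via R0 from road(f,e)
round 1: derive reach(f,h) via R0 from road(f,h)
round 1: derive reach(g,a) via R0 from road(g,a)
round 1: derive reach(j,f) via R0 from road(j,f)
round 2: derive reach(f,a) via R1 from reach(f,e), reach(e,a)
round 2: derive reach(j,c) via R1 from reach(j,f), reach(f,c)
round 2: derive reach(j,e) via R1 from reach(j,f), reach(f,e)
round 2: derive reach(j,h) via R1 from reach(j,f), reach(f,h)
round 3: derive reach(j,a) via R1 from reach(j,e), reach(e,a)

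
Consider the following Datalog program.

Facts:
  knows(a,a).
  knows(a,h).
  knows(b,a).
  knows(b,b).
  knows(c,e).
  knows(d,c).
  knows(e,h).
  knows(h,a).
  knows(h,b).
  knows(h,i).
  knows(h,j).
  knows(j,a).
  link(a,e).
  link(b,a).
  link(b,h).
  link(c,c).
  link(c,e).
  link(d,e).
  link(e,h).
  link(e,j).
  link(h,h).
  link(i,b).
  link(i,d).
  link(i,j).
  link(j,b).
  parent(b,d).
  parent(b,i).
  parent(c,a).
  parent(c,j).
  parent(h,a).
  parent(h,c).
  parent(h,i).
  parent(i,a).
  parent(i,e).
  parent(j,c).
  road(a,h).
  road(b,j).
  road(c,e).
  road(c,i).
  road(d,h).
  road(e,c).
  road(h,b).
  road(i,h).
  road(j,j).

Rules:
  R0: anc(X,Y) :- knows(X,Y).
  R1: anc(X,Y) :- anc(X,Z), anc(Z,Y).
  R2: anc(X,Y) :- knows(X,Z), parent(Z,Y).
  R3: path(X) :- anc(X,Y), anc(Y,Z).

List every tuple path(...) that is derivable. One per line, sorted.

round 1: derive anc(a,a) via R0 from knows(a,a)
round 1: derive anc(a,h) via R0 from knows(a,h)
round 1: derive anc(b,a) via R0 from knows(b,a)
round 1: derive anc(b,b) via R0 from knows(b,b)
round 1: derive anc(c,e) via R0 from knows(c,e)
round 1: derive anc(d,c) via R0 from knows(d,c)
round 1: derive anc(e,h) via R0 from knows(e,h)
round 1: derive anc(h,a) via R0 from knows(h,a)
round 1: derive anc(h,b) via R0 from knows(h,b)
round 1: derive anc(h,i) via R0 from knows(h,i)
round 1: derive anc(h,j) via R0 from knows(h,j)
round 1: derive anc(j,a) via R0 from knows(j,a)
round 1: derive anc(a,c) via R2 from knows(a,h), parent(h,c)
round 1: derive anc(a,i) via R2 from knows(a,h), parent(h,i)
round 1: derive anc(b,d) via R2 from knows(b,b), parent(b,d)
round 1: derive anc(b,i) via R2 from knows(b,b), parent(b,i)
round 1: derive anc(d,a) via R2 from knows(d,c), parent(c,a)
round 1: derive anc(d,j) via R2 from knows(d,c), parent(c,j)
round 1: derive anc(e,a) via R2 from knows(e,h), parent(h,a)
round 1: derive anc(e,c) via R2 from knows(e,h), parent(h,c)
round 1: derive anc(e,i) via R2 from knows(e,h), parent(h,i)
round 1: derive anc(h,c) via R2 from knows(h,j), parent(j,c)
round 1: derive anc(h,d) via R2 from knows(h,b), parent(b,d)
round 1: derive anc(h,e) via R2 from knows(h,i), parent(i,e)
round 2: derive anc(a,b) via R1 from anc(a,h), anc(h,b)
round 2: derive anc(a,d) via R1 from anc(a,h), anc(h,d)
round 2: derive anc(a,e) via R1 from anc(a,c), anc(c,e)
round 2: derive anc(a,j) via R1 from anc(a,h), anc(h,j)
round 2: derive anc(b,c) via R1 from anc(b,a), anc(a,c)
round 2: derive anc(b,h) via R1 from anc(b,a), anc(a,h)
round 2: derive anc(b,j) via R1 from anc(b,d), anc(d,j)
round 2: derive anc(c,a) via R1 from anc(c,e), anc(e,a)
round 2: derive anc(c,c) via R1 from anc(c,e), anc(e,c)
round 2: derive anc(c,h) via R1 from anc(c,e), anc(e,h)
round 2: derive anc(c,i) via R1 from anc(c,e), anc(e,i)
round 2: derive anc(d,e) via R1 from anc(d,c), anc(c,e)
round 2: derive anc(d,h) via R1 from anc(d,a), anc(a,h)
round 2: derive anc(d,i) via R1 from anc(d,a), anc(a,i)
round 2: derive anc(e,b) via R1 from anc(e,h), anc(h,b)
round 2: derive anc(e,d) via R1 from anc(e,h), anc(h,d)
round 2: derive anc(e,e) via R1 from anc(e,c), anc(c,e)
round 2: derive anc(e,j) via R1 from anc(e,h), anc(h,j)
round 2: derive anc(h,h) via R1 from anc(h,a), anc(a,h)
round 2: derive anc(j,c) via R1 from anc(j,a), anc(a,c)
round 2: derive anc(j,h) via R1 from anc(j,a), anc(a,h)
round 2: derive anc(j,i) via R1 from anc(j,a), anc(a,i)
round 2: derive path(a) via R3 from anc(a,a), anc(a,a)
round 2: derive path(b) via R3 from anc(b,a), anc(a,a)
round 2: derive path(c) via R3 from anc(c,e), anc(e,a)
round 2: derive path(d) via R3 from anc(d,a), anc(a,a)
round 2: derive path(e) via R3 from anc(e,a), anc(a,a)
round 2: derive path(h) via R3 from anc(h,a), anc(a,a)
round 2: derive path(j) via R3 from anc(j,a), anc(a,a)
round 3: derive anc(b,e) via R1 from anc(b,a), anc(a,e)
round 3: derive anc(c,b) via R1 from anc(c,a), anc(a,b)
round 3: derive anc(c,d) via R1 from anc(c,a), anc(a,d)
round 3: derive anc(c,j) via R1 from anc(c,a), anc(a,j)
round 3: derive anc(d,b) via R1 from anc(d,a), anc(a,b)
round 3: derive anc(d,d) via R1 from anc(d,a), anc(a,d)
round 3: derive anc(j,b) via R1 from anc(j,a), anc(a,b)
round 3: derive anc(j,d) via R1 from anc(j,a), anc(a,d)
round 3: derive anc(j,e) via R1 from anc(j,a), anc(a,e)
round 3: derive anc(j,j) via R1 from anc(j,a), anc(a,j)

path(a)
path(b)
path(c)
path(d)
path(e)
path(h)
path(j)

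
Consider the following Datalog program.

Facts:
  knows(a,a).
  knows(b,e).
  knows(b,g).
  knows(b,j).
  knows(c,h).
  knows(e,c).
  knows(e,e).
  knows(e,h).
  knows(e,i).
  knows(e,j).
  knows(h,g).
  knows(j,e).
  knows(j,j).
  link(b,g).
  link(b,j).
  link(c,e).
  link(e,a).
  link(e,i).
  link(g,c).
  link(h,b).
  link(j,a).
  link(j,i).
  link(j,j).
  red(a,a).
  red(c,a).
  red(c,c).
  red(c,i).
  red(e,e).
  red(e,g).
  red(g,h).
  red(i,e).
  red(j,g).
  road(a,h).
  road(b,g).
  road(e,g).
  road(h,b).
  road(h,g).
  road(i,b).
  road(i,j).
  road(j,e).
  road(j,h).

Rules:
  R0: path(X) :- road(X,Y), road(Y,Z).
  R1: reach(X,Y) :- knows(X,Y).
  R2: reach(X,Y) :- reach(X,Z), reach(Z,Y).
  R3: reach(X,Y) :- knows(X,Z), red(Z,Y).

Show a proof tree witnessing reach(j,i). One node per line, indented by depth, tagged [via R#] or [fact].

reach(j,i)  [via R2]
  reach(j,e)  [via R1]
    knows(j,e)  [fact]
  reach(e,i)  [via R1]
    knows(e,i)  [fact]

round 1: derive reach(a,a) via R1 from knows(a,a)
round 1: derive reach(b,e) via R1 from knows(b,e)
round 1: derive reach(b,g) via R1 from knows(b,g)
round 1: derive reach(b,j) via R1 from knows(b,j)
round 1: derive reach(c,h) via R1 from knows(c,h)
round 1: derive reach(e,c) via R1 from knows(e,c)
round 1: derive reach(e,e) via R1 from knows(e,e)
round 1: derive reach(e,h) via R1 from knows(e,h)
round 1: derive reach(e,i) via R1 from knows(e,i)
round 1: derive reach(e,j) via R1 from knows(e,j)
round 1: derive reach(h,g) via R1 from knows(h,g)
round 1: derive reach(j,e) via R1 from knows(j,e)
round 1: derive reach(j,j) via R1 from knows(j,j)
round 1: derive reach(b,h) via R3 from knows(b,g), red(g,h)
round 1: derive reach(e,a) via R3 from knows(e,c), red(c,a)
round 1: derive reach(e,g) via R3 from knows(e,e), red(e,g)
round 1: derive reach(h,h) via R3 from knows(h,g), red(g,h)
round 1: derive reach(j,g) via R3 from knows(j,e), red(e,g)
round 2: derive reach(b,a) via R2 from reach(b,e), reach(e,a)
round 2: derive reach(b,c) via R2 from reach(b,e), reach(e,c)
round 2: derive reach(b,i) via R2 from reach(b,e), reach(e,i)
round 2: derive reach(c,g) via R2 from reach(c,h), reach(h,g)
round 2: derive reach(j,a) via R2 from reach(j,e), reach(e,a)
round 2: derive reach(j,c) via R2 from reach(j,e), reach(e,c)
round 2: derive reach(j,h) via R2 from reach(j,e), reach(e,h)
round 2: derive reach(j,i) via R2 from reach(j,e), reach(e,i)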